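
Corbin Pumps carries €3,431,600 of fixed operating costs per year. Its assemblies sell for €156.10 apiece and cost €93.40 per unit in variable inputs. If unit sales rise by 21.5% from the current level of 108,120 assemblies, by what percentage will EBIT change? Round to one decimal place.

At 108,120 units, contribution = 108,120 × €62.70 = €6,779,124.00.
Operating income = contribution − fixed costs = €6,779,124.00 − €3,431,600 = €3,347,524.00.
So DOL = total CM / EBIT = €6,779,124.00 / €3,347,524.00 = 2.0251.
Operating income changes by 2.0251 × +21.5% = +43.5%.

+43.5%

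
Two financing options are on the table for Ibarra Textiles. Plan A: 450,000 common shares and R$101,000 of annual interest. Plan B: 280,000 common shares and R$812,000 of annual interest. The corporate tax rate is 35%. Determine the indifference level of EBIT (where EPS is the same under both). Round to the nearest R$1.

R$1,983,059

Set EPS_A = EPS_B: (EBIT − R$101,000)(1 − 0.35) ÷ 450,000 = (EBIT − R$812,000)(1 − 0.35) ÷ 280,000.
The (1 − t) factor cancels: (EBIT − 101,000) × 280,000 = (EBIT − 812,000) × 450,000.
Solving, EBIT = (812,000·450,000 − 101,000·280,000) / (450,000 − 280,000) = 337,120,000,000 / 170,000 = 1,983,058.82.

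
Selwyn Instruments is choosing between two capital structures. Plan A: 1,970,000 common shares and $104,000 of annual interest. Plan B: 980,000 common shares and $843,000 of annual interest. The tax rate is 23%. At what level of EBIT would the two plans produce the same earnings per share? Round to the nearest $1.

$1,574,535

At indifference, (EBIT − 104,000)(1 − t)/1,970,000 = (EBIT − 843,000)(1 − t)/980,000.
The (1 − t) factor cancels: (EBIT − 104,000) × 980,000 = (EBIT − 843,000) × 1,970,000.
Solving, EBIT = (843,000·1,970,000 − 104,000·980,000) / (1,970,000 − 980,000) = 1,558,790,000,000 / 990,000 = 1,574,535.35.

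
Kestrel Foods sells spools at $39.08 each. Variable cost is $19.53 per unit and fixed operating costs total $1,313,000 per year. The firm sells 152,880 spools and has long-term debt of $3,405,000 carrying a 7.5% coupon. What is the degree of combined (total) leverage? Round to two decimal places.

2.10

Contribution at this volume is 152,880 × $19.55 = $2,988,804.00.
EBIT = $2,988,804.00 − $1,313,000 = $1,675,804.00. Interest = $255,375.00, so EBIT − I = $1,420,429.00.
DCL = contribution ÷ (EBIT − I) = $2,988,804.00 ÷ $1,420,429.00 = 2.1042.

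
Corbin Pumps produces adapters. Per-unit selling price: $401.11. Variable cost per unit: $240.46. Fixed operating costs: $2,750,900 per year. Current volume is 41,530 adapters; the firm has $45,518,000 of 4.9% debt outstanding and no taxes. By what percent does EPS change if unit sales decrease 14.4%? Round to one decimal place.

Contribution at this volume is 41,530 × $160.65 = $6,671,794.50.
EBIT = $6,671,794.50 − $2,750,900 = $3,920,894.50.
After interest of $2,230,382.00, pre-tax earnings = $1,690,512.50.
DCL = total CM / (EBIT − I) = $6,671,794.50 / $1,690,512.50 = 3.9466.
EPS therefore changes by 3.9466 × (-14.4%) = -56.8%.

-56.8%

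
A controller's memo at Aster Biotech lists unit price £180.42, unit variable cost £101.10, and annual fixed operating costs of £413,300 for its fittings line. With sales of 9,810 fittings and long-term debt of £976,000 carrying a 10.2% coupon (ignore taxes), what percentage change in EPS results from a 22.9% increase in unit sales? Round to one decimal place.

At 9,810 units, contribution = 9,810 × £79.32 = £778,129.20.
EBIT = £778,129.20 − £413,300 = £364,829.20.
Interest = £99,552.00, so EBIT − I = £265,277.20.
DCL = total CM / (EBIT − I) = £778,129.20 / £265,277.20 = 2.9333.
EPS therefore changes by 2.9333 × (+22.9%) = +67.2%.

+67.2%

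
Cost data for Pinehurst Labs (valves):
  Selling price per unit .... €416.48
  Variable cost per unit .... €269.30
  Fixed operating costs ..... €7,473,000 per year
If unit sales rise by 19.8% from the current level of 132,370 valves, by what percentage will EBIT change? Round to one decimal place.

+32.1%

Total contribution margin = 132,370 × €147.18 = €19,482,216.60.
Subtracting fixed costs: EBIT = €19,482,216.60 − €7,473,000 = €12,009,216.60.
So DOL = total CM / EBIT = €19,482,216.60 / €12,009,216.60 = 1.6223.
%ΔEBIT = DOL × %ΔSales = 1.6223 × +19.8% = +32.1%.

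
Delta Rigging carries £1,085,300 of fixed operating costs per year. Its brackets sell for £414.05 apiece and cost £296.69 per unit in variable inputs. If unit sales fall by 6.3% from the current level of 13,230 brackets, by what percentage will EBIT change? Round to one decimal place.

At 13,230 units, contribution = 13,230 × £117.36 = £1,552,672.80.
EBIT = £1,552,672.80 − £1,085,300 = £467,372.80.
So DOL = total CM / EBIT = £1,552,672.80 / £467,372.80 = 3.3221.
So EBIT moves 3.3221 × (-6.3%) = -20.9%.

-20.9%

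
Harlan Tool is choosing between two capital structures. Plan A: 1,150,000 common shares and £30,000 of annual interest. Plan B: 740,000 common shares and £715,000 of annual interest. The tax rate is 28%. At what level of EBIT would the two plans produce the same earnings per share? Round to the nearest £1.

At indifference, (EBIT − 30,000)(1 − t)/1,150,000 = (EBIT − 715,000)(1 − t)/740,000.
The (1 − t) factor cancels: (EBIT − 30,000) × 740,000 = (EBIT − 715,000) × 1,150,000.
Solving, EBIT = (715,000·1,150,000 − 30,000·740,000) / (1,150,000 − 740,000) = 800,050,000,000 / 410,000 = 1,951,341.46.

£1,951,341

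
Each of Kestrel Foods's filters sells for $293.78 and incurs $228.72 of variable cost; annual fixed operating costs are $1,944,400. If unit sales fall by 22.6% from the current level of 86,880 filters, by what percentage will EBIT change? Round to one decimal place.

Contribution at this volume is 86,880 × $65.06 = $5,652,412.80.
EBIT = $5,652,412.80 − $1,944,400 = $3,708,012.80.
Degree of operating leverage = $5,652,412.80 / $3,708,012.80 = 1.5244.
%ΔEBIT = DOL × %ΔSales = 1.5244 × -22.6% = -34.5%.

-34.5%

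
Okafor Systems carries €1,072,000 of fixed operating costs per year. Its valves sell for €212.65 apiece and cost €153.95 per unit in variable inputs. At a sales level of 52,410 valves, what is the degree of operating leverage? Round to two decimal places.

At 52,410 units, contribution = 52,410 × €58.70 = €3,076,467.00.
Subtracting fixed costs: EBIT = €3,076,467.00 − €1,072,000 = €2,004,467.00.
DOL = contribution ÷ EBIT = €3,076,467.00 ÷ €2,004,467.00 = 1.5348.

1.53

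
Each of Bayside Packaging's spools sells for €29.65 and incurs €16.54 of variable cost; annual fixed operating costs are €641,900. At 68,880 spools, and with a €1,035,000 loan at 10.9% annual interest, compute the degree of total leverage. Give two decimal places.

At 68,880 units, contribution = 68,880 × €13.11 = €903,016.80.
EBIT = €903,016.80 − €641,900 = €261,116.80. Interest = €112,815.00.
DOL = €903,016.80 ÷ €261,116.80 = 3.4583; DFL = €261,116.80 ÷ €148,301.80 = 1.7607.
DCL = DOL × DFL = 3.4583 × 1.7607 = 6.0890.

6.09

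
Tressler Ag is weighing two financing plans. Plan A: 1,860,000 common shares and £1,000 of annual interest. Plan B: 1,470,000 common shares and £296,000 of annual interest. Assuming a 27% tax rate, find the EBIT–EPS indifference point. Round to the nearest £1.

At indifference, (EBIT − 1,000)(1 − t)/1,860,000 = (EBIT − 296,000)(1 − t)/1,470,000.
Cancelling (1 − t) and cross-multiplying: 1,470,000·(EBIT − 1,000) = 1,860,000·(EBIT − 296,000).
Solving, EBIT = (296,000·1,860,000 − 1,000·1,470,000) / (1,860,000 − 1,470,000) = 549,090,000,000 / 390,000 = 1,407,923.08.

£1,407,923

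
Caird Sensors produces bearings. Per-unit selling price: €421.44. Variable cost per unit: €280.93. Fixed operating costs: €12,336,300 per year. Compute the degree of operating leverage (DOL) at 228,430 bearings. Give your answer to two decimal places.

1.62

Contribution at this volume is 228,430 × €140.51 = €32,096,699.30.
Operating income = contribution − fixed costs = €32,096,699.30 − €12,336,300 = €19,760,399.30.
Degree of operating leverage = €32,096,699.30 / €19,760,399.30 = 1.6243.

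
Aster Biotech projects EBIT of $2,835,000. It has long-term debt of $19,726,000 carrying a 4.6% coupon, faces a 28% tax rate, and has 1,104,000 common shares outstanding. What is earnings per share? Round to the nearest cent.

$1.26

Pre-tax income = $2,835,000 − $907,396.00 = $1,927,604.00.
After tax at 28%: net income = $1,927,604.00 × 0.72 = $1,387,874.88.
EPS = $1,387,874.88 ÷ 1,104,000 = $1.26.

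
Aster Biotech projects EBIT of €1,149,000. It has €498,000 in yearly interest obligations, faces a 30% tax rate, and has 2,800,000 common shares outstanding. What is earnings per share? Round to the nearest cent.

Pre-tax income = €1,149,000 − €498,000.00 = €651,000.00.
Net income = €651,000.00 × (1 − 0.30) = €455,700.00.
EPS = €455,700.00 ÷ 2,800,000 = €0.16.

€0.16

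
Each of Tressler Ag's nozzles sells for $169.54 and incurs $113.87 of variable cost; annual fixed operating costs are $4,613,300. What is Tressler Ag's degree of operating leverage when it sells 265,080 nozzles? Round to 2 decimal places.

1.45

Contribution at this volume is 265,080 × $55.67 = $14,757,003.60.
Operating income = contribution − fixed costs = $14,757,003.60 − $4,613,300 = $10,143,703.60.
Degree of operating leverage = $14,757,003.60 / $10,143,703.60 = 1.4548.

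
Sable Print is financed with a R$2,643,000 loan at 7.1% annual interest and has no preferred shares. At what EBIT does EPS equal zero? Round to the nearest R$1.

Annual interest = 7.1% × R$2,643,000 = R$187,653.00.
Without preferred stock the financial break-even is simply EBIT = interest = R$187,653.00.

R$187,653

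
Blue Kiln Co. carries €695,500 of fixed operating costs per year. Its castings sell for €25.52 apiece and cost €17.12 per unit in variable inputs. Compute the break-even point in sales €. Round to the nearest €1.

€2,112,995

Contribution margin per unit = €25.52 − €17.12 = €8.40, a CM ratio of €8.40 ÷ €25.52 = 0.3292.
Break-even revenue = fixed costs × price ÷ CM = €695,500 × €25.52 ÷ €8.40 = €2,112,995.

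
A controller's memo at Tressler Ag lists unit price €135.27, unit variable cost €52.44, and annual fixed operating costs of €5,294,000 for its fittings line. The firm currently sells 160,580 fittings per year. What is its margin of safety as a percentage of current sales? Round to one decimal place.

Unit CM = price − variable cost = €135.27 − €52.44 = €82.83. Break-even units = €5,294,000 ÷ €82.83 = 63,914.04; break-even revenue = 63,914.04 × €135.27 = €8,645,652.30.
Current sales = 160,580 × €135.27 = €21,721,656.60.
Margin of safety = (€21,721,656.60 − €8,645,652.30) ÷ €21,721,656.60 = 60.2%.

60.2%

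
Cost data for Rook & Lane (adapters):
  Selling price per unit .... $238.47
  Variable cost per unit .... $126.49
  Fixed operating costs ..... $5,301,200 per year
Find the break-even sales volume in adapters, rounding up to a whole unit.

Unit CM = price − variable cost = $238.47 − $126.49 = $111.98.
Break-even volume = fixed costs ÷ CM per unit = $5,301,200 ÷ $111.98 = 47,340.60, so 47,341 adapters.

47,341 adapters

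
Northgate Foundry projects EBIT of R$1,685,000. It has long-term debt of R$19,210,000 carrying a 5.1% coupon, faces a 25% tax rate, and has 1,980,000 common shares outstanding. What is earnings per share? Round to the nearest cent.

R$0.27

Interest = R$979,710.00, so EBT = R$1,685,000 − R$979,710.00 = R$705,290.00.
Net income = R$705,290.00 × (1 − 0.25) = R$528,967.50.
Per share: R$528,967.50 / 1,980,000 shares = R$0.27.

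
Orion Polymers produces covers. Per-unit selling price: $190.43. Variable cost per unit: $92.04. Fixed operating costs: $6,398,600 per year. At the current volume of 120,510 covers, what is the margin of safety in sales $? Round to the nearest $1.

$10,564,479

Each unit contributes $190.43 − $92.04 = $98.39. Break-even units = $6,398,600 ÷ $98.39 = 65,033.03; break-even revenue = 65,033.03 × $190.43 = $12,384,240.25.
Actual sales revenue = 120,510 × $190.43 = $22,948,719.30.
Margin of safety = $22,948,719.30 − $12,384,240.25 = $10,564,479.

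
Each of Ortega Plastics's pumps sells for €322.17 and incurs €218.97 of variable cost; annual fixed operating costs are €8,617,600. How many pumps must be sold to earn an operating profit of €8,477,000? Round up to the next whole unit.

165,646 pumps

Each unit contributes €322.17 − €218.97 = €103.20.
Required volume = (fixed costs + target profit) ÷ CM = (€8,617,600 + €8,477,000) ÷ €103.20 = 165,645.35, so 165,646 pumps.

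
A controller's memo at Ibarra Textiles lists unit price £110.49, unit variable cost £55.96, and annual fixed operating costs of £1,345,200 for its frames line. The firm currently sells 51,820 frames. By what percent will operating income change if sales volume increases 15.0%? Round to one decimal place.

+28.6%

At 51,820 units, contribution = 51,820 × £54.53 = £2,825,744.60.
EBIT = £2,825,744.60 − £1,345,200 = £1,480,544.60.
Degree of operating leverage = £2,825,744.60 / £1,480,544.60 = 1.9086.
So EBIT moves 1.9086 × (+15.0%) = +28.6%.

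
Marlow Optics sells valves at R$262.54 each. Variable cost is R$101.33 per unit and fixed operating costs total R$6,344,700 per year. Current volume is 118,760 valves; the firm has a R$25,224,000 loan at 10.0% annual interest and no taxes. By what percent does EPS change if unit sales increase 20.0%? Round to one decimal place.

At 118,760 units, contribution = 118,760 × R$161.21 = R$19,145,299.60.
EBIT = R$19,145,299.60 − R$6,344,700 = R$12,800,599.60.
After interest of R$2,522,400.00, pre-tax earnings = R$10,278,199.60.
Degree of combined leverage = contribution ÷ (EBIT − I) = R$19,145,299.60 ÷ R$10,278,199.60 = 1.8627.
%ΔEPS = DCL × %ΔSales = 1.8627 × +20.0% = +37.3%.

+37.3%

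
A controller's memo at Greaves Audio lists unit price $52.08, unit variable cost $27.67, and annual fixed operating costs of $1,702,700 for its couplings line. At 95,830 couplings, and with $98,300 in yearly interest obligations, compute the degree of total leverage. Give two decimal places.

4.35

Contribution at this volume is 95,830 × $24.41 = $2,339,210.30.
Operating income = contribution − fixed costs = $2,339,210.30 − $1,702,700 = $636,510.30. Interest = $98,300.00, so EBIT − I = $538,210.30.
DCL = contribution ÷ (EBIT − I) = $2,339,210.30 ÷ $538,210.30 = 4.3463.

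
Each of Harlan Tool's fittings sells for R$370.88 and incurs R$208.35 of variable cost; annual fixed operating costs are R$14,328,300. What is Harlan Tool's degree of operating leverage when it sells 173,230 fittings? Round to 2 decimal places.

2.04

Total contribution margin = 173,230 × R$162.53 = R$28,155,071.90.
EBIT = R$28,155,071.90 − R$14,328,300 = R$13,826,771.90.
DOL = contribution ÷ EBIT = R$28,155,071.90 ÷ R$13,826,771.90 = 2.0363.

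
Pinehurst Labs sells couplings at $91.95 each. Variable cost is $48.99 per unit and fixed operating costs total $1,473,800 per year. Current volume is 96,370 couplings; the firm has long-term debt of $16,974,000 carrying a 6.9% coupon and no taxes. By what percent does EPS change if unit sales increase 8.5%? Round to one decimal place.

+23.5%

Contribution at this volume is 96,370 × $42.96 = $4,140,055.20.
EBIT = $4,140,055.20 − $1,473,800 = $2,666,255.20.
After interest of $1,171,206.00, pre-tax earnings = $1,495,049.20.
Degree of combined leverage = contribution ÷ (EBIT − I) = $4,140,055.20 ÷ $1,495,049.20 = 2.7692.
%ΔEPS = DCL × %ΔSales = 2.7692 × +8.5% = +23.5%.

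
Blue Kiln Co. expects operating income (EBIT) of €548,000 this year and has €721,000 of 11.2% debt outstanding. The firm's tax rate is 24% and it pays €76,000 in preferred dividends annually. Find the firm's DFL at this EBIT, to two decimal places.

1.49

Annual interest charges come to €80,752.00.
Pre-tax preferred-dividend burden = €76,000 ÷ (1 − 0.24) = €100,000.00.
DFL = EBIT ÷ [EBIT − I − D_p/(1−t)] = €548,000 ÷ [€548,000 − €80,752.00 − €100,000.00] = €548,000 ÷ €367,248.00 = 1.4922.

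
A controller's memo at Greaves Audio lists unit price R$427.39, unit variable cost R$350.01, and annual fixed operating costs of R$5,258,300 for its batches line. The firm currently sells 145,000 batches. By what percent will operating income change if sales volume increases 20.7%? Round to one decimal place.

+39.0%

Contribution at this volume is 145,000 × R$77.38 = R$11,220,100.00.
EBIT = R$11,220,100.00 − R$5,258,300 = R$5,961,800.00.
DOL = contribution ÷ EBIT = R$11,220,100.00 ÷ R$5,961,800.00 = 1.8820.
Operating income changes by 1.8820 × +20.7% = +39.0%.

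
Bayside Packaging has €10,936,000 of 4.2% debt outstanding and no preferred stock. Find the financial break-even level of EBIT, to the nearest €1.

Annual interest = 4.2% × €10,936,000 = €459,312.00.
Without preferred stock the financial break-even is simply EBIT = interest = €459,312.00.

€459,312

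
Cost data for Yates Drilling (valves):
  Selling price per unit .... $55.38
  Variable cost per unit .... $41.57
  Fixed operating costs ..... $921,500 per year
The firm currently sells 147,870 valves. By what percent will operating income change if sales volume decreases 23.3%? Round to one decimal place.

At 147,870 units, contribution = 147,870 × $13.81 = $2,042,084.70.
Subtracting fixed costs: EBIT = $2,042,084.70 − $921,500 = $1,120,584.70.
Degree of operating leverage = $2,042,084.70 / $1,120,584.70 = 1.8223.
So EBIT moves 1.8223 × (-23.3%) = -42.5%.

-42.5%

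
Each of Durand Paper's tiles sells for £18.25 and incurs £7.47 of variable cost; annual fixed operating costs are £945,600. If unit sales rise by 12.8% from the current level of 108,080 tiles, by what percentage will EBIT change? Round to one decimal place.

+67.9%

Total contribution margin = 108,080 × £10.78 = £1,165,102.40.
Subtracting fixed costs: EBIT = £1,165,102.40 − £945,600 = £219,502.40.
So DOL = total CM / EBIT = £1,165,102.40 / £219,502.40 = 5.3079.
So EBIT moves 5.3079 × (+12.8%) = +67.9%.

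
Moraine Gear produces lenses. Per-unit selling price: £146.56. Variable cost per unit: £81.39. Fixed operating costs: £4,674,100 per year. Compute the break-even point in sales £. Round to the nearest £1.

£10,511,525

CM per unit = £146.56 − £81.39 = £65.17; CM ratio = £65.17 / £146.56 = 0.4447.
Break-even revenue = fixed costs × price ÷ CM = £4,674,100 × £146.56 ÷ £65.17 = £10,511,525.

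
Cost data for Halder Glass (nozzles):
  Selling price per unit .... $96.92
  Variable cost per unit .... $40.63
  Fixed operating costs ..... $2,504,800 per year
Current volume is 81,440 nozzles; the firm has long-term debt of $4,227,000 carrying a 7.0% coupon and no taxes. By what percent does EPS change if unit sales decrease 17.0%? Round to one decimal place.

Total contribution margin = 81,440 × $56.29 = $4,584,257.60.
Operating income = contribution − fixed costs = $4,584,257.60 − $2,504,800 = $2,079,457.60.
Interest = $295,890.00, so EBIT − I = $1,783,567.60.
Degree of combined leverage = contribution ÷ (EBIT − I) = $4,584,257.60 ÷ $1,783,567.60 = 2.5703.
EPS therefore changes by 2.5703 × (-17.0%) = -43.7%.

-43.7%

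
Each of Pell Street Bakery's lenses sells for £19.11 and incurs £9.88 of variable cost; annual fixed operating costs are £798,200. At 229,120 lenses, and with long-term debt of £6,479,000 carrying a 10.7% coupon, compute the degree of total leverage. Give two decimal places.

3.39

At 229,120 units, contribution = 229,120 × £9.23 = £2,114,777.60.
Operating income = contribution − fixed costs = £2,114,777.60 − £798,200 = £1,316,577.60. Interest = £693,253.00, so EBIT − I = £623,324.60.
Degree of total leverage = total CM / (EBIT − interest) = £2,114,777.60 / £623,324.60 = 3.3927.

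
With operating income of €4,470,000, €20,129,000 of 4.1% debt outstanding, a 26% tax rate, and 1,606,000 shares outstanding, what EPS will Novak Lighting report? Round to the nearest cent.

€1.68

Interest = €825,289.00, so EBT = €4,470,000 − €825,289.00 = €3,644,711.00.
After tax at 26%: net income = €3,644,711.00 × 0.74 = €2,697,086.14.
Per share: €2,697,086.14 / 1,606,000 shares = €1.68.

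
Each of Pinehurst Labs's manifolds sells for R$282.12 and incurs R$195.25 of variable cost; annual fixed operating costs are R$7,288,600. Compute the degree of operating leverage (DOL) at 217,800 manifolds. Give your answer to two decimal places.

1.63

Total contribution margin = 217,800 × R$86.87 = R$18,920,286.00.
EBIT = R$18,920,286.00 − R$7,288,600 = R$11,631,686.00.
So DOL = total CM / EBIT = R$18,920,286.00 / R$11,631,686.00 = 1.6266.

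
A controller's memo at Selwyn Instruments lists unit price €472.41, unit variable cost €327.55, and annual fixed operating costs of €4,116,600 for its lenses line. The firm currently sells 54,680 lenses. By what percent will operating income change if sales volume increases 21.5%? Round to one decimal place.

Contribution at this volume is 54,680 × €144.86 = €7,920,944.80.
Operating income = contribution − fixed costs = €7,920,944.80 − €4,116,600 = €3,804,344.80.
Degree of operating leverage = €7,920,944.80 / €3,804,344.80 = 2.0821.
So EBIT moves 2.0821 × (+21.5%) = +44.8%.

+44.8%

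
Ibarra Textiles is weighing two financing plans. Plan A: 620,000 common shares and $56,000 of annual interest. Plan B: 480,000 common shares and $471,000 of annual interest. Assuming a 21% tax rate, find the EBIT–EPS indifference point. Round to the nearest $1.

$1,893,857

Set EPS_A = EPS_B: (EBIT − $56,000)(1 − 0.21) ÷ 620,000 = (EBIT − $471,000)(1 − 0.21) ÷ 480,000.
Cancelling (1 − t) and cross-multiplying: 480,000·(EBIT − 56,000) = 620,000·(EBIT − 471,000).
EBIT × (620,000 − 480,000) = 471,000 × 620,000 − 56,000 × 480,000 = 265,140,000,000, so EBIT = 265,140,000,000 ÷ 140,000 = 1,893,857.14.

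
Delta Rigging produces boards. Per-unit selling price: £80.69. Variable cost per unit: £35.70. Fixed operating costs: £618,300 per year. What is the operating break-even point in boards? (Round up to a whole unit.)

Contribution margin per unit = £80.69 − £35.70 = £44.99.
Break-even volume = fixed costs ÷ CM per unit = £618,300 ÷ £44.99 = 13,743.05, so 13,744 boards.

13,744 boards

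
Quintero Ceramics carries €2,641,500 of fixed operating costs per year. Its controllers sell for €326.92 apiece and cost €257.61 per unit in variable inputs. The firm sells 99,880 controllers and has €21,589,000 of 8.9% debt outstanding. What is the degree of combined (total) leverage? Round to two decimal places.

2.93

Contribution at this volume is 99,880 × €69.31 = €6,922,682.80.
Operating income = contribution − fixed costs = €6,922,682.80 − €2,641,500 = €4,281,182.80. Interest = €1,921,421.00, so EBIT − I = €2,359,761.80.
DCL = contribution ÷ (EBIT − I) = €6,922,682.80 ÷ €2,359,761.80 = 2.9336.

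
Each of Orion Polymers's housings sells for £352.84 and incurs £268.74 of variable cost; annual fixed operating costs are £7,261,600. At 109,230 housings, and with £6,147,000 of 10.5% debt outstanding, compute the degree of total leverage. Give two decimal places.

7.18

Total contribution margin = 109,230 × £84.10 = £9,186,243.00.
EBIT = £9,186,243.00 − £7,261,600 = £1,924,643.00. Interest = £645,435.00, so EBIT − I = £1,279,208.00.
Degree of total leverage = total CM / (EBIT − interest) = £9,186,243.00 / £1,279,208.00 = 7.1812.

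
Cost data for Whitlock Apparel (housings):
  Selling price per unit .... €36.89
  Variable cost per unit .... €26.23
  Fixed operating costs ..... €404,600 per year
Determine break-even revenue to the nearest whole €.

CM per unit = €36.89 − €26.23 = €10.66; CM ratio = €10.66 / €36.89 = 0.2890.
Break-even revenue = fixed costs × price ÷ CM = €404,600 × €36.89 ÷ €10.66 = €1,400,159.

€1,400,159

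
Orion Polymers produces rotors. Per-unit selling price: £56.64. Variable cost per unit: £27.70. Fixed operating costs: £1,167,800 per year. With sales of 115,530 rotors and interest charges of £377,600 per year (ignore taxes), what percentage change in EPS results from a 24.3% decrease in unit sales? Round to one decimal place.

Contribution at this volume is 115,530 × £28.94 = £3,343,438.20.
EBIT = £3,343,438.20 − £1,167,800 = £2,175,638.20.
After interest of £377,600.00, pre-tax earnings = £1,798,038.20.
DCL = total CM / (EBIT − I) = £3,343,438.20 / £1,798,038.20 = 1.8595.
EPS therefore changes by 1.8595 × (-24.3%) = -45.2%.

-45.2%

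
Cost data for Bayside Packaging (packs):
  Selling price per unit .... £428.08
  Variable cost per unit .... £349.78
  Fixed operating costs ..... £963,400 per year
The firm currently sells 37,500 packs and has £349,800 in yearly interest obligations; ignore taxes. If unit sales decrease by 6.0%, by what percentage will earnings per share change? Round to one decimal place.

-10.9%

Contribution at this volume is 37,500 × £78.30 = £2,936,250.00.
Operating income = contribution − fixed costs = £2,936,250.00 − £963,400 = £1,972,850.00.
After interest of £349,800.00, pre-tax earnings = £1,623,050.00.
Degree of combined leverage = contribution ÷ (EBIT − I) = £2,936,250.00 ÷ £1,623,050.00 = 1.8091.
EPS therefore changes by 1.8091 × (-6.0%) = -10.9%.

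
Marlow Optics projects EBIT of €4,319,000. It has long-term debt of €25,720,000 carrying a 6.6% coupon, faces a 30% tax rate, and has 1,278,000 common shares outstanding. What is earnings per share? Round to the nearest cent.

Interest = €1,697,520.00, so EBT = €4,319,000 − €1,697,520.00 = €2,621,480.00.
After tax at 30%: net income = €2,621,480.00 × 0.70 = €1,835,036.00.
Per share: €1,835,036.00 / 1,278,000 shares = €1.44.

€1.44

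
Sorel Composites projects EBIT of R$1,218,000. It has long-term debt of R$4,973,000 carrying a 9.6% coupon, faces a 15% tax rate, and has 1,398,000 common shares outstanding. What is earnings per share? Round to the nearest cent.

Interest = R$477,408.00, so EBT = R$1,218,000 − R$477,408.00 = R$740,592.00.
Net income = R$740,592.00 × (1 − 0.15) = R$629,503.20.
EPS = R$629,503.20 ÷ 1,398,000 = R$0.45.

R$0.45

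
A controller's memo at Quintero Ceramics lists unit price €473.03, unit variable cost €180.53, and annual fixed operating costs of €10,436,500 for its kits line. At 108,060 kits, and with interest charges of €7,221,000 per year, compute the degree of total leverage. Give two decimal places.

2.27

At 108,060 units, contribution = 108,060 × €292.50 = €31,607,550.00.
Operating income = contribution − fixed costs = €31,607,550.00 − €10,436,500 = €21,171,050.00. Interest = €7,221,000.00.
DOL = €31,607,550.00 ÷ €21,171,050.00 = 1.4930; DFL = €21,171,050.00 ÷ €13,950,050.00 = 1.5176.
Combined leverage = 1.4930 × 1.5176 = 2.2658.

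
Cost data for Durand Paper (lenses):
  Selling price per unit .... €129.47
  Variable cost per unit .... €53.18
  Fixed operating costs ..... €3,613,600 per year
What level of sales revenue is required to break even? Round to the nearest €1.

€6,132,557

CM per unit = €129.47 − €53.18 = €76.29; CM ratio = €76.29 / €129.47 = 0.5892.
Break-even sales = FC ÷ CM ratio = €3,613,600 × €129.47 / €76.29 = €6,132,557.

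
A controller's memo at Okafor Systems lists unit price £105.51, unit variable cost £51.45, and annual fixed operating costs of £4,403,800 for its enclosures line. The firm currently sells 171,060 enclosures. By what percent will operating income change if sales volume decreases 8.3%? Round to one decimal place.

-15.8%

At 171,060 units, contribution = 171,060 × £54.06 = £9,247,503.60.
EBIT = £9,247,503.60 − £4,403,800 = £4,843,703.60.
Degree of operating leverage = £9,247,503.60 / £4,843,703.60 = 1.9092.
So EBIT moves 1.9092 × (-8.3%) = -15.8%.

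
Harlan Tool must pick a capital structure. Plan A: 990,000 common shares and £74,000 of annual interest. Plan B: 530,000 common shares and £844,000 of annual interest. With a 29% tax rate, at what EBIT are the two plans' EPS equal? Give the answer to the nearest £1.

£1,731,174

At indifference, (EBIT − 74,000)(1 − t)/990,000 = (EBIT − 844,000)(1 − t)/530,000.
The (1 − t) factor cancels: (EBIT − 74,000) × 530,000 = (EBIT − 844,000) × 990,000.
Solving, EBIT = (844,000·990,000 − 74,000·530,000) / (990,000 − 530,000) = 796,340,000,000 / 460,000 = 1,731,173.91.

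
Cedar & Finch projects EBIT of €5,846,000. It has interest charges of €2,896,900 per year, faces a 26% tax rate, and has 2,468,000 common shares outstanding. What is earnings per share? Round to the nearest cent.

€0.88

Interest = €2,896,900.00, so EBT = €5,846,000 − €2,896,900.00 = €2,949,100.00.
After tax at 26%: net income = €2,949,100.00 × 0.74 = €2,182,334.00.
EPS = €2,182,334.00 ÷ 2,468,000 = €0.88.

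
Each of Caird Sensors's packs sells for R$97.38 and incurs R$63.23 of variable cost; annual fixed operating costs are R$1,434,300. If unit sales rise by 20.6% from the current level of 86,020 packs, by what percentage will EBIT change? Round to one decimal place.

+40.3%

Total contribution margin = 86,020 × R$34.15 = R$2,937,583.00.
Subtracting fixed costs: EBIT = R$2,937,583.00 − R$1,434,300 = R$1,503,283.00.
Degree of operating leverage = R$2,937,583.00 / R$1,503,283.00 = 1.9541.
Operating income changes by 1.9541 × +20.6% = +40.3%.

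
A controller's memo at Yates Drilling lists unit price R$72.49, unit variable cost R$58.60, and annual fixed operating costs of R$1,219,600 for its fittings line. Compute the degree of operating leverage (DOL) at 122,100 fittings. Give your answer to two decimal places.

At 122,100 units, contribution = 122,100 × R$13.89 = R$1,695,969.00.
Operating income = contribution − fixed costs = R$1,695,969.00 − R$1,219,600 = R$476,369.00.
Degree of operating leverage = R$1,695,969.00 / R$476,369.00 = 3.5602.

3.56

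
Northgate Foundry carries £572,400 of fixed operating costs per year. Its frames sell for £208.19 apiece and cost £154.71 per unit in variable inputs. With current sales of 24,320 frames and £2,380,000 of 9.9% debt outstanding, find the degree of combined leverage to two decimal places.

2.64

Contribution at this volume is 24,320 × £53.48 = £1,300,633.60.
Operating income = contribution − fixed costs = £1,300,633.60 − £572,400 = £728,233.60. Interest = £235,620.00.
DOL = £1,300,633.60 ÷ £728,233.60 = 1.7860; DFL = £728,233.60 ÷ £492,613.60 = 1.4783.
DCL = DOL × DFL = 1.7860 × 1.4783 = 2.6402.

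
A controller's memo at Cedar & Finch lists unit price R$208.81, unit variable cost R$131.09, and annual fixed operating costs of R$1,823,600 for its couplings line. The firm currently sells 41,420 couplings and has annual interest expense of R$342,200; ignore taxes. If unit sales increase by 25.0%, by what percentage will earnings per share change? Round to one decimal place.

+76.4%

Contribution at this volume is 41,420 × R$77.72 = R$3,219,162.40.
Operating income = contribution − fixed costs = R$3,219,162.40 − R$1,823,600 = R$1,395,562.40.
After interest of R$342,200.00, pre-tax earnings = R$1,053,362.40.
Degree of combined leverage = contribution ÷ (EBIT − I) = R$3,219,162.40 ÷ R$1,053,362.40 = 3.0561.
%ΔEPS = DCL × %ΔSales = 3.0561 × +25.0% = +76.4%.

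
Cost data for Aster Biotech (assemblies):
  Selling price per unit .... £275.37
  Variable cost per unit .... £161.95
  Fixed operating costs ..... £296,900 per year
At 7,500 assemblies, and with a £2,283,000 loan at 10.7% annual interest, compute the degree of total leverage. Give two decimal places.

At 7,500 units, contribution = 7,500 × £113.42 = £850,650.00.
EBIT = £850,650.00 − £296,900 = £553,750.00. Interest = £244,281.00, so EBIT − I = £309,469.00.
Degree of total leverage = total CM / (EBIT − interest) = £850,650.00 / £309,469.00 = 2.7487.

2.75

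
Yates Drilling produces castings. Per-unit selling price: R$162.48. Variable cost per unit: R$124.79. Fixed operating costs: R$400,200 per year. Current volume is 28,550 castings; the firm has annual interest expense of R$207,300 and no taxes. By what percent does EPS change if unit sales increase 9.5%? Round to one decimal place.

Total contribution margin = 28,550 × R$37.69 = R$1,076,049.50.
Subtracting fixed costs: EBIT = R$1,076,049.50 − R$400,200 = R$675,849.50.
Interest = R$207,300.00, so EBIT − I = R$468,549.50.
DCL = total CM / (EBIT − I) = R$1,076,049.50 / R$468,549.50 = 2.2966.
%ΔEPS = DCL × %ΔSales = 2.2966 × +9.5% = +21.8%.

+21.8%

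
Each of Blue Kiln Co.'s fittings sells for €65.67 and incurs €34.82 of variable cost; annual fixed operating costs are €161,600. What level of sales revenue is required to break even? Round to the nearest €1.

€343,996

Contribution margin per unit = €65.67 − €34.82 = €30.85, a CM ratio of €30.85 ÷ €65.67 = 0.4698.
Break-even sales = FC ÷ CM ratio = €161,600 × €65.67 / €30.85 = €343,996.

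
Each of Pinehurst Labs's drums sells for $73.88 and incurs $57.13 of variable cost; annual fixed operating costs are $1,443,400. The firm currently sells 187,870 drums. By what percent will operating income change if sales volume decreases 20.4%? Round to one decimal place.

-37.7%

Total contribution margin = 187,870 × $16.75 = $3,146,822.50.
EBIT = $3,146,822.50 − $1,443,400 = $1,703,422.50.
Degree of operating leverage = $3,146,822.50 / $1,703,422.50 = 1.8474.
%ΔEBIT = DOL × %ΔSales = 1.8474 × -20.4% = -37.7%.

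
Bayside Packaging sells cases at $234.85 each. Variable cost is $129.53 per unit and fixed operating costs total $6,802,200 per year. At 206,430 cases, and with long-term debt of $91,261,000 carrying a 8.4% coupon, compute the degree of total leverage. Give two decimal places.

2.99

Total contribution margin = 206,430 × $105.32 = $21,741,207.60.
Operating income = contribution − fixed costs = $21,741,207.60 − $6,802,200 = $14,939,007.60. Interest = $7,665,924.00.
DOL = $21,741,207.60 ÷ $14,939,007.60 = 1.4553; DFL = $14,939,007.60 ÷ $7,273,083.60 = 2.0540.
Combined leverage = 1.4553 × 2.0540 = 2.9892.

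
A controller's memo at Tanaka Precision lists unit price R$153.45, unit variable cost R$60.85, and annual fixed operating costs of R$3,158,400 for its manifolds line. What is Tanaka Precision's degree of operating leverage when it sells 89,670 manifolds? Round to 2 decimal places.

1.61

Contribution at this volume is 89,670 × R$92.60 = R$8,303,442.00.
EBIT = R$8,303,442.00 − R$3,158,400 = R$5,145,042.00.
Degree of operating leverage = R$8,303,442.00 / R$5,145,042.00 = 1.6139.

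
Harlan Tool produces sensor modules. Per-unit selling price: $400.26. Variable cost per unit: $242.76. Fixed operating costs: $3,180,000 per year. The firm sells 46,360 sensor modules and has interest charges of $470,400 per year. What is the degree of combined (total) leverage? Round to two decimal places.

Contribution at this volume is 46,360 × $157.50 = $7,301,700.00.
EBIT = $7,301,700.00 − $3,180,000 = $4,121,700.00. Interest = $470,400.00.
DOL = $7,301,700.00 ÷ $4,121,700.00 = 1.7715; DFL = $4,121,700.00 ÷ $3,651,300.00 = 1.1288.
Combined leverage = 1.7715 × 1.1288 = 1.9997.

2.00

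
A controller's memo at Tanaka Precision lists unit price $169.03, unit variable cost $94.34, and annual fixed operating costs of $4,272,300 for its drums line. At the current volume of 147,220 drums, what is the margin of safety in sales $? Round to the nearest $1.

Unit CM = price − variable cost = $169.03 − $94.34 = $74.69. Break-even units = $4,272,300 ÷ $74.69 = 57,200.43; break-even revenue = 57,200.43 × $169.03 = $9,668,588.42.
Actual sales revenue = 147,220 × $169.03 = $24,884,596.60.
Margin of safety = $24,884,596.60 − $9,668,588.42 = $15,216,008.

$15,216,008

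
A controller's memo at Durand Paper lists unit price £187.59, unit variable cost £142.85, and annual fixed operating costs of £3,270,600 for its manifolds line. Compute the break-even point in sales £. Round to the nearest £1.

£13,713,273

Contribution margin per unit = £187.59 − £142.85 = £44.74, a CM ratio of £44.74 ÷ £187.59 = 0.2385.
Break-even sales = FC ÷ CM ratio = £3,270,600 × £187.59 / £44.74 = £13,713,273.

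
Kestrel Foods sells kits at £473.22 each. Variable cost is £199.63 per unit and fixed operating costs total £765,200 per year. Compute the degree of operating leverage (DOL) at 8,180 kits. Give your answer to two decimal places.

Contribution at this volume is 8,180 × £273.59 = £2,237,966.20.
EBIT = £2,237,966.20 − £765,200 = £1,472,766.20.
Degree of operating leverage = £2,237,966.20 / £1,472,766.20 = 1.5196.

1.52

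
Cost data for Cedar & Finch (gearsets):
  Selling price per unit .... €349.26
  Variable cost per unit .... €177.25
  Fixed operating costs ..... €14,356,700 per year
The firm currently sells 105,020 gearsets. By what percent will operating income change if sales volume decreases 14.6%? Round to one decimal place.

Total contribution margin = 105,020 × €172.01 = €18,064,490.20.
EBIT = €18,064,490.20 − €14,356,700 = €3,707,790.20.
DOL = contribution ÷ EBIT = €18,064,490.20 ÷ €3,707,790.20 = 4.8720.
So EBIT moves 4.8720 × (-14.6%) = -71.1%.

-71.1%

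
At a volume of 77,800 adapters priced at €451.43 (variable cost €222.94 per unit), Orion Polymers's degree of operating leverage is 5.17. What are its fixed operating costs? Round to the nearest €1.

At 77,800 units, contribution = 77,800 × €228.49 = €17,776,522.00.
Since DOL = CM ÷ EBIT, EBIT = €17,776,522.00 ÷ 5.17 = €3,438,398.84.
Fixed costs = CM − EBIT = €17,776,522.00 − €3,438,398.84 = €14,338,123.

€14,338,123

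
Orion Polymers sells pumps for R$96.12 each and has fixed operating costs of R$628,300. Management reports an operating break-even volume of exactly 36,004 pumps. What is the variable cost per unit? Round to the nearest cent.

R$78.67

Contribution per unit must be FC / Q = R$628,300 / 36,004 = R$17.4508.
Variable cost per unit = R$96.12 − R$17.4508 = R$78.67.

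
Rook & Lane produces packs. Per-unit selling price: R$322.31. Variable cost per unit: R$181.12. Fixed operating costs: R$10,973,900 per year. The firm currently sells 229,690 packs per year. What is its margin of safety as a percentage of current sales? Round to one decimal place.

Unit CM = price − variable cost = R$322.31 − R$181.12 = R$141.19. Break-even units = R$10,973,900 ÷ R$141.19 = 77,724.34; break-even revenue = 77,724.34 × R$322.31 = R$25,051,333.02.
Actual sales revenue = 229,690 × R$322.31 = R$74,031,383.90.
Margin of safety = (R$74,031,383.90 − R$25,051,333.02) ÷ R$74,031,383.90 = 66.2%.

66.2%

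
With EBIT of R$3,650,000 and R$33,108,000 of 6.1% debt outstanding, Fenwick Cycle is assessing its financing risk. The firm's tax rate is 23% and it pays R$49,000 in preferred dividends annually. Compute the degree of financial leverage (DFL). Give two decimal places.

Annual interest charges come to R$2,019,588.00.
Pre-tax preferred-dividend burden = R$49,000 ÷ (1 − 0.23) = R$63,636.36.
DFL = EBIT ÷ [EBIT − I − D_p/(1−t)] = R$3,650,000 ÷ [R$3,650,000 − R$2,019,588.00 − R$63,636.36] = R$3,650,000 ÷ R$1,566,775.64 = 2.3296.

2.33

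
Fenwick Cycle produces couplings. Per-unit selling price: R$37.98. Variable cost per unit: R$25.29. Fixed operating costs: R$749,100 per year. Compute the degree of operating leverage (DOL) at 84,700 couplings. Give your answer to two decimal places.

Contribution at this volume is 84,700 × R$12.69 = R$1,074,843.00.
Subtracting fixed costs: EBIT = R$1,074,843.00 − R$749,100 = R$325,743.00.
So DOL = total CM / EBIT = R$1,074,843.00 / R$325,743.00 = 3.2997.

3.30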